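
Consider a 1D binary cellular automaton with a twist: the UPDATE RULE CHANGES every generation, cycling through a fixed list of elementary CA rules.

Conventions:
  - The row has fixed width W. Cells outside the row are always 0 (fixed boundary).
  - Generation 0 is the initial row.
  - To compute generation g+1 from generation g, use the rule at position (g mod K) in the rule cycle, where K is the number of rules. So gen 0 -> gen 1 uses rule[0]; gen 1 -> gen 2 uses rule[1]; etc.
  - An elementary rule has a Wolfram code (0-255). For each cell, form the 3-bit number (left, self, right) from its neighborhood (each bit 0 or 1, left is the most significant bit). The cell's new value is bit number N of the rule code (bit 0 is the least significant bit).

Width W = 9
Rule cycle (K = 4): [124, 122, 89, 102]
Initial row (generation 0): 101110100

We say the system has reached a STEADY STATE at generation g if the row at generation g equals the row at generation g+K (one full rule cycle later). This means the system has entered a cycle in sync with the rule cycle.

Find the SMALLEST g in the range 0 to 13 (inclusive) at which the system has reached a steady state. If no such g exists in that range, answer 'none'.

Answer: none

Derivation:
Gen 0: 101110100
Gen 1 (rule 124): 111011110
Gen 2 (rule 122): 101110011
Gen 3 (rule 89): 001011011
Gen 4 (rule 102): 011101101
Gen 5 (rule 124): 010111111
Gen 6 (rule 122): 101100001
Gen 7 (rule 89): 001111100
Gen 8 (rule 102): 010000100
Gen 9 (rule 124): 011000110
Gen 10 (rule 122): 111101111
Gen 11 (rule 89): 100101001
Gen 12 (rule 102): 101111011
Gen 13 (rule 124): 111001111
Gen 14 (rule 122): 101111001
Gen 15 (rule 89): 001001100
Gen 16 (rule 102): 011010100
Gen 17 (rule 124): 011111110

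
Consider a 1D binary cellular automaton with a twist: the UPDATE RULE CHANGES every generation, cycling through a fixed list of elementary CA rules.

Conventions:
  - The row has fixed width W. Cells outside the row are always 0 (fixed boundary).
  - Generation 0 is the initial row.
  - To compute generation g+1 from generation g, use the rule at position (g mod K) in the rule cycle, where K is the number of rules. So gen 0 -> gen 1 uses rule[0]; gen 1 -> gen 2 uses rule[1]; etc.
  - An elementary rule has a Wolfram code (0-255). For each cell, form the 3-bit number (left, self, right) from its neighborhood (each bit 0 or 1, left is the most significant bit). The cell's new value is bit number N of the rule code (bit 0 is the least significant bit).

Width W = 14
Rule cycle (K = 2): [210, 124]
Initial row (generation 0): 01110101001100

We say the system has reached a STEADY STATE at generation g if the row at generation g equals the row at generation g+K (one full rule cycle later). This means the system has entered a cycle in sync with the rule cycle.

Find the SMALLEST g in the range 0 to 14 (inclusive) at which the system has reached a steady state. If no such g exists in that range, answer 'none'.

Answer: none

Derivation:
Gen 0: 01110101001100
Gen 1 (rule 210): 10110000110110
Gen 2 (rule 124): 11111000111111
Gen 3 (rule 210): 01111101011111
Gen 4 (rule 124): 01000111110001
Gen 5 (rule 210): 10101011111010
Gen 6 (rule 124): 11111110001111
Gen 7 (rule 210): 01111111010111
Gen 8 (rule 124): 01000001111101
Gen 9 (rule 210): 10100010111100
Gen 10 (rule 124): 11110011100110
Gen 11 (rule 210): 01111101111011
Gen 12 (rule 124): 01000111001111
Gen 13 (rule 210): 10101011110111
Gen 14 (rule 124): 11111110011101
Gen 15 (rule 210): 01111111101100
Gen 16 (rule 124): 01000000111110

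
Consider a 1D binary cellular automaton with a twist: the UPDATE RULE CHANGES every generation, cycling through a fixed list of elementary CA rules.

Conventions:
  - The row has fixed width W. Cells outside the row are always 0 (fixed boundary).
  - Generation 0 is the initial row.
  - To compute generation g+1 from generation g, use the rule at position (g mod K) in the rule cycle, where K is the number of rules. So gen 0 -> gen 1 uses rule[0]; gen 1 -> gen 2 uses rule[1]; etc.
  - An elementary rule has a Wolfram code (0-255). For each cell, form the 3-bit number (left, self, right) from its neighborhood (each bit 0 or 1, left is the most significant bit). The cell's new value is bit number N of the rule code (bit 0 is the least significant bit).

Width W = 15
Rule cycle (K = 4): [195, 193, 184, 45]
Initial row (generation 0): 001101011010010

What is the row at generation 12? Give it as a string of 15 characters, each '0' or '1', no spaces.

Answer: 111011110100101

Derivation:
Gen 0: 001101011010010
Gen 1 (rule 195): 110100001000100
Gen 2 (rule 193): 010001100010001
Gen 3 (rule 184): 001001010001000
Gen 4 (rule 45): 101001110101011
Gen 5 (rule 195): 000010110000001
Gen 6 (rule 193): 111000010111100
Gen 7 (rule 184): 110100001111010
Gen 8 (rule 45): 101101101000110
Gen 9 (rule 195): 000100100011010
Gen 10 (rule 193): 110000001001000
Gen 11 (rule 184): 101000000100100
Gen 12 (rule 45): 111011110100101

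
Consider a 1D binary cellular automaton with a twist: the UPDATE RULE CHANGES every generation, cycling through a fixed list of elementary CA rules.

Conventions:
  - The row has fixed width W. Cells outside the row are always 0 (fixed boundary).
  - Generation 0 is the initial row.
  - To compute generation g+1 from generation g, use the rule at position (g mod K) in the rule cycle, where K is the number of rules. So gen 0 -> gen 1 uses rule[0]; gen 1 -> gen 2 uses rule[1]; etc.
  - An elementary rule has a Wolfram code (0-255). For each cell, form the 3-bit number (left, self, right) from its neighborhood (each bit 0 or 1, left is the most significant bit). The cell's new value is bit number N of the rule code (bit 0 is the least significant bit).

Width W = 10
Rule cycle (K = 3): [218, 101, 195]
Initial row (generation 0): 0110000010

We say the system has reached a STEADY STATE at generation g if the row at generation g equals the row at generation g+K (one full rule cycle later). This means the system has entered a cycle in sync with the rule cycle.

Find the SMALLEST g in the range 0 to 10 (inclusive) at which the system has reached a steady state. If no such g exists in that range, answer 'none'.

Answer: 10

Derivation:
Gen 0: 0110000010
Gen 1 (rule 218): 1111000101
Gen 2 (rule 101): 0001010111
Gen 3 (rule 195): 1110000011
Gen 4 (rule 218): 1111000111
Gen 5 (rule 101): 0001010001
Gen 6 (rule 195): 1110000110
Gen 7 (rule 218): 1111001111
Gen 8 (rule 101): 0001000001
Gen 9 (rule 195): 1110011110
Gen 10 (rule 218): 1111111111
Gen 11 (rule 101): 0000000001
Gen 12 (rule 195): 1111111110
Gen 13 (rule 218): 1111111111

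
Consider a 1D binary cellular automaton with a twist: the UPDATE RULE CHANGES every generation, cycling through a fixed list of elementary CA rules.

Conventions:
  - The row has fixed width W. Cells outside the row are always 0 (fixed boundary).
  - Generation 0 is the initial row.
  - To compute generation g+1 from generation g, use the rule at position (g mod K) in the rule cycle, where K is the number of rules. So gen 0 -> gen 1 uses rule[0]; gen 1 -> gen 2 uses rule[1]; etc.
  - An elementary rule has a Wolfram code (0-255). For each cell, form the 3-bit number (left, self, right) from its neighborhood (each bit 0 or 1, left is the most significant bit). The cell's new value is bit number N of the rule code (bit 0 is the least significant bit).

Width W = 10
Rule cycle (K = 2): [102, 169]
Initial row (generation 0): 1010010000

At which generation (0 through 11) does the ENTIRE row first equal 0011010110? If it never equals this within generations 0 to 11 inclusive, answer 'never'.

Gen 0: 1010010000
Gen 1 (rule 102): 1110110000
Gen 2 (rule 169): 1101100111
Gen 3 (rule 102): 0110101001
Gen 4 (rule 169): 0101010000
Gen 5 (rule 102): 1111110000
Gen 6 (rule 169): 1111100111
Gen 7 (rule 102): 0000101001
Gen 8 (rule 169): 1110010000
Gen 9 (rule 102): 0010110000
Gen 10 (rule 169): 1001100111
Gen 11 (rule 102): 1010101001

Answer: never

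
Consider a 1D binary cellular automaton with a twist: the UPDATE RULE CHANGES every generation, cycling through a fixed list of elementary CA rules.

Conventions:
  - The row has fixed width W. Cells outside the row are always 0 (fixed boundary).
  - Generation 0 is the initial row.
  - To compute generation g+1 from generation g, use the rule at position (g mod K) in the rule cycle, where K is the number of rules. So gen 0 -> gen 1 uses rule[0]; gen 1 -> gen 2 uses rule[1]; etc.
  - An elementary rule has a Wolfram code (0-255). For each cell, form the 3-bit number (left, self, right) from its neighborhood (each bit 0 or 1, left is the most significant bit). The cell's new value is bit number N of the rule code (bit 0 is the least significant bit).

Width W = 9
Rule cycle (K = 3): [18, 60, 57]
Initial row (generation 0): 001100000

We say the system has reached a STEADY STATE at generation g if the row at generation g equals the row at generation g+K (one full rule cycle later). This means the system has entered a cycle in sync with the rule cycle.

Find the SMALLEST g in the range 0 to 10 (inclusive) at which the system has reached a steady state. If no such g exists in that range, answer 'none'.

Answer: 7

Derivation:
Gen 0: 001100000
Gen 1 (rule 18): 010010000
Gen 2 (rule 60): 011011000
Gen 3 (rule 57): 010110111
Gen 4 (rule 18): 100000000
Gen 5 (rule 60): 110000000
Gen 6 (rule 57): 101111111
Gen 7 (rule 18): 000000000
Gen 8 (rule 60): 000000000
Gen 9 (rule 57): 111111111
Gen 10 (rule 18): 000000000
Gen 11 (rule 60): 000000000
Gen 12 (rule 57): 111111111
Gen 13 (rule 18): 000000000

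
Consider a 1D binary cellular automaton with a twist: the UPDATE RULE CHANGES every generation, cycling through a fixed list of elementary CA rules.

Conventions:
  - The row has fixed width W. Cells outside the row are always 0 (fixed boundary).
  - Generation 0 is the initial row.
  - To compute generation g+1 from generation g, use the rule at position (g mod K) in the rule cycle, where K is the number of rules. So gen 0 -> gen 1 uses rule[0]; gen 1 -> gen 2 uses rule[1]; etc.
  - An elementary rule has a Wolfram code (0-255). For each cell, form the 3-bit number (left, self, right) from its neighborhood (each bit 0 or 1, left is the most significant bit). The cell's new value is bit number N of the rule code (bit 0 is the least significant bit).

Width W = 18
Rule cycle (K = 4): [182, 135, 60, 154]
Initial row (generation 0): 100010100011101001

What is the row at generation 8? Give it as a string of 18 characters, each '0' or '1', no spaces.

Answer: 001100101111111101

Derivation:
Gen 0: 100010100011101001
Gen 1 (rule 182): 110111110101011111
Gen 2 (rule 135): 000011100101001110
Gen 3 (rule 60): 000010010111101001
Gen 4 (rule 154): 000101100111000110
Gen 5 (rule 182): 001110011010101001
Gen 6 (rule 135): 110100100010101011
Gen 7 (rule 60): 101110110011111110
Gen 8 (rule 154): 001100101111111101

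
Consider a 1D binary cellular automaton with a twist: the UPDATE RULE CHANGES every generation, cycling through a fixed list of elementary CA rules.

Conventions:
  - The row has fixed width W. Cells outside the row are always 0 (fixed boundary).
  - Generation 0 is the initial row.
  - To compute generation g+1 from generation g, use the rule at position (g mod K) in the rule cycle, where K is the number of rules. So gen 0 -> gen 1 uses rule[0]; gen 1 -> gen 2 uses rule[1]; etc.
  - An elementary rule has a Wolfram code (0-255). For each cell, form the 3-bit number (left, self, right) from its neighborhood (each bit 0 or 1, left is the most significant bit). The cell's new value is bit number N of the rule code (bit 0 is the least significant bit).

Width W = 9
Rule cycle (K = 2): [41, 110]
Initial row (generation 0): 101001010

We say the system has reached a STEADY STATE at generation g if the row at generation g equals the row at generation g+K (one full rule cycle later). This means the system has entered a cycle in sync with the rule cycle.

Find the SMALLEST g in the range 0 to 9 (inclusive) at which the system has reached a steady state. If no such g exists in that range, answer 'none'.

Gen 0: 101001010
Gen 1 (rule 41): 010000100
Gen 2 (rule 110): 110001100
Gen 3 (rule 41): 100101001
Gen 4 (rule 110): 101111011
Gen 5 (rule 41): 011000110
Gen 6 (rule 110): 111001110
Gen 7 (rule 41): 100001000
Gen 8 (rule 110): 100011000
Gen 9 (rule 41): 001010011
Gen 10 (rule 110): 011110111
Gen 11 (rule 41): 010001100

Answer: none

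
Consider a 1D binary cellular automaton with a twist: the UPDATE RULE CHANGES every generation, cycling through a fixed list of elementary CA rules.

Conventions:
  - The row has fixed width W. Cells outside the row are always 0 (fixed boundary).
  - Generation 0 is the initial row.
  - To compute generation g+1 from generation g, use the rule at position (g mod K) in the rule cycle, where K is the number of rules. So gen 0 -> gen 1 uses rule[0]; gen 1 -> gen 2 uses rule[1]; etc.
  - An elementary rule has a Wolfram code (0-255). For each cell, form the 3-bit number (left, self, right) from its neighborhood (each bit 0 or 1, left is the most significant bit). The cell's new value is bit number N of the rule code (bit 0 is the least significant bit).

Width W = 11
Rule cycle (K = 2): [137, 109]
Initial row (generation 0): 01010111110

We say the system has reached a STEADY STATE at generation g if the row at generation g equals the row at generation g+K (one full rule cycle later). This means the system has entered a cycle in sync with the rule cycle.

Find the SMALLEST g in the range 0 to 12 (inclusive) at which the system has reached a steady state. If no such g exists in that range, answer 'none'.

Gen 0: 01010111110
Gen 1 (rule 137): 00000111100
Gen 2 (rule 109): 11110100101
Gen 3 (rule 137): 11100000000
Gen 4 (rule 109): 10101111111
Gen 5 (rule 137): 00001111110
Gen 6 (rule 109): 11101000010
Gen 7 (rule 137): 11000011000
Gen 8 (rule 109): 11011011011
Gen 9 (rule 137): 10010010010
Gen 10 (rule 109): 10010010010
Gen 11 (rule 137): 00000000000
Gen 12 (rule 109): 11111111111
Gen 13 (rule 137): 11111111110
Gen 14 (rule 109): 10000000010

Answer: none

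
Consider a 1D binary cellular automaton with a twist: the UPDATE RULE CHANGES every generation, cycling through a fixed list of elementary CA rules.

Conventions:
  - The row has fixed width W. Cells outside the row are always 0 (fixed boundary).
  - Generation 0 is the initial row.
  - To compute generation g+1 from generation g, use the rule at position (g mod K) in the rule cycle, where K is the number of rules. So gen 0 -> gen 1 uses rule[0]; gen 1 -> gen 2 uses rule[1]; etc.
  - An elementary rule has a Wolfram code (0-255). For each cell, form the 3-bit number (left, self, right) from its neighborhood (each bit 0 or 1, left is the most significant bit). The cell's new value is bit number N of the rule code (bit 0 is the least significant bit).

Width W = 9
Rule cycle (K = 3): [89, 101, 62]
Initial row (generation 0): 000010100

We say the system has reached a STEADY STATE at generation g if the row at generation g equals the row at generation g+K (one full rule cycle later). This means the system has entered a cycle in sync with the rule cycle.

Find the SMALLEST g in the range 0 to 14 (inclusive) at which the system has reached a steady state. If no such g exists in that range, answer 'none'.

Gen 0: 000010100
Gen 1 (rule 89): 111000011
Gen 2 (rule 101): 001011001
Gen 3 (rule 62): 011110111
Gen 4 (rule 89): 010010101
Gen 5 (rule 101): 010011111
Gen 6 (rule 62): 111110000
Gen 7 (rule 89): 100011111
Gen 8 (rule 101): 101000001
Gen 9 (rule 62): 111100011
Gen 10 (rule 89): 100111011
Gen 11 (rule 101): 100001101
Gen 12 (rule 62): 110011011
Gen 13 (rule 89): 111011011
Gen 14 (rule 101): 001101101
Gen 15 (rule 62): 011011011
Gen 16 (rule 89): 011011011
Gen 17 (rule 101): 001101101

Answer: 14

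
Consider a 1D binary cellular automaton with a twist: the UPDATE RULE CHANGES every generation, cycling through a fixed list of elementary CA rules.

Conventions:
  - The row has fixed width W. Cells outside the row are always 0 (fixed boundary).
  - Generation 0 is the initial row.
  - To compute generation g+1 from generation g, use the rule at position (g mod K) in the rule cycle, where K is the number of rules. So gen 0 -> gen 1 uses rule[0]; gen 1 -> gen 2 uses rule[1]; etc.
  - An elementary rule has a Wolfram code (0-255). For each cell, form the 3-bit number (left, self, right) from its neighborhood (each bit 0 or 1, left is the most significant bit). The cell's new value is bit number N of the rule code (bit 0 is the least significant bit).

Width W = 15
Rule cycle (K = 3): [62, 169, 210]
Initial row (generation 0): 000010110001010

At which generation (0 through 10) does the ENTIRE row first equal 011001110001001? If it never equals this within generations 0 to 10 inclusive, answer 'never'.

Gen 0: 000010110001010
Gen 1 (rule 62): 000111101011111
Gen 2 (rule 169): 110111010111110
Gen 3 (rule 210): 010011000011111
Gen 4 (rule 62): 111110100110000
Gen 5 (rule 169): 111101000100111
Gen 6 (rule 210): 011100101011011
Gen 7 (rule 62): 110011111110110
Gen 8 (rule 169): 100011111101100
Gen 9 (rule 210): 010101111100110
Gen 10 (rule 62): 111111000011101

Answer: never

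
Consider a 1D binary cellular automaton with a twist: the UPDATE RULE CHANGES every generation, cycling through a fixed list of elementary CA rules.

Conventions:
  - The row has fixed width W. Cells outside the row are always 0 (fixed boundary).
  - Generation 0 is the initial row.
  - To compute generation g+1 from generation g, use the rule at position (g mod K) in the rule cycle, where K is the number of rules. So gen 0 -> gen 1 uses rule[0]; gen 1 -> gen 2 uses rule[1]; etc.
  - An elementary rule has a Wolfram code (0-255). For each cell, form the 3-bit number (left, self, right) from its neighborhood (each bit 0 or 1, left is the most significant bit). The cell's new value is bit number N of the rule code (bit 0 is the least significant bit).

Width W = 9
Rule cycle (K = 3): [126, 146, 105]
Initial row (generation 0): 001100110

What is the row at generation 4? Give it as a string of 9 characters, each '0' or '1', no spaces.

Gen 0: 001100110
Gen 1 (rule 126): 011111111
Gen 2 (rule 146): 101111110
Gen 3 (rule 105): 011000010
Gen 4 (rule 126): 111100111

Answer: 111100111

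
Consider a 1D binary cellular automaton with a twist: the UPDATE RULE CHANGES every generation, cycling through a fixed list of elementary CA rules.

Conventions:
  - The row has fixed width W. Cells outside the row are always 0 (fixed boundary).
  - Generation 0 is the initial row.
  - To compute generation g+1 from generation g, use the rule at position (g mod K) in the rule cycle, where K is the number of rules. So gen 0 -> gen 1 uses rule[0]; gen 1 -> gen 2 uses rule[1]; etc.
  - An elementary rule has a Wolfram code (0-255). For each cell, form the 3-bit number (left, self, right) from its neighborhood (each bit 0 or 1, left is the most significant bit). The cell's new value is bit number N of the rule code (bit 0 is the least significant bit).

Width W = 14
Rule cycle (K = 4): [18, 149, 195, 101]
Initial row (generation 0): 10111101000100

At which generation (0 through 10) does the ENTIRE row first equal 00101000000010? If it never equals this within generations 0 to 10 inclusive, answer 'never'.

Answer: 9

Derivation:
Gen 0: 10111101000100
Gen 1 (rule 18): 00000000101010
Gen 2 (rule 149): 11111110101011
Gen 3 (rule 195): 01111110000001
Gen 4 (rule 101): 00000010111101
Gen 5 (rule 18): 00000100000000
Gen 6 (rule 149): 11110111111111
Gen 7 (rule 195): 01110011111111
Gen 8 (rule 101): 00010000000001
Gen 9 (rule 18): 00101000000010
Gen 10 (rule 149): 10101111111011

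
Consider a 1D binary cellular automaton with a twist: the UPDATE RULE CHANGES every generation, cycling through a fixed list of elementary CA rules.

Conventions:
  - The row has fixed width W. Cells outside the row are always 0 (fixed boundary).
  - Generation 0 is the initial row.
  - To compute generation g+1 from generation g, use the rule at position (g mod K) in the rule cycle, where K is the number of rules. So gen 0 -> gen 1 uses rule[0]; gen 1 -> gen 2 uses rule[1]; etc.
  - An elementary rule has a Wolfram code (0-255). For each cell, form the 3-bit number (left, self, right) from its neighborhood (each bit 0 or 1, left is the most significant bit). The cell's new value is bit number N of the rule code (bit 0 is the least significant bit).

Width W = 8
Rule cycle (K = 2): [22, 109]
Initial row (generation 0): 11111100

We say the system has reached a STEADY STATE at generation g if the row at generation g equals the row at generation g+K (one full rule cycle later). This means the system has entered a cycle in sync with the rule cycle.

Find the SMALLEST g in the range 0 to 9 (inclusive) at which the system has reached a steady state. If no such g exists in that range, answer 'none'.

Gen 0: 11111100
Gen 1 (rule 22): 00000010
Gen 2 (rule 109): 11111010
Gen 3 (rule 22): 00000011
Gen 4 (rule 109): 11111011
Gen 5 (rule 22): 00000000
Gen 6 (rule 109): 11111111
Gen 7 (rule 22): 00000000
Gen 8 (rule 109): 11111111
Gen 9 (rule 22): 00000000
Gen 10 (rule 109): 11111111
Gen 11 (rule 22): 00000000

Answer: 5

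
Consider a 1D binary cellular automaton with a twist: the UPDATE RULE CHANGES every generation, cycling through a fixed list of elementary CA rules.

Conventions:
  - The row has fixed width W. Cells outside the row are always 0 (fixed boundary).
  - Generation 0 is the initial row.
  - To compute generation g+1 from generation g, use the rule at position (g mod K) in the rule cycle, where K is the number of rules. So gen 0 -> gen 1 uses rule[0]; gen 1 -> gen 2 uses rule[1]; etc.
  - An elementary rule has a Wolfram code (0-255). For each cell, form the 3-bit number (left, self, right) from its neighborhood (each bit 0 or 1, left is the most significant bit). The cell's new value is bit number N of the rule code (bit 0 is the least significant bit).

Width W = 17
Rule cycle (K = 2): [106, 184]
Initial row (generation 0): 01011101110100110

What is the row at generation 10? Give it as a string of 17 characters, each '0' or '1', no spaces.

Answer: 10101011011010101

Derivation:
Gen 0: 01011101110100110
Gen 1 (rule 106): 10110111011001110
Gen 2 (rule 184): 01101110110101101
Gen 3 (rule 106): 11111011111011110
Gen 4 (rule 184): 11110111110111101
Gen 5 (rule 106): 10011100011100110
Gen 6 (rule 184): 01011010011010101
Gen 7 (rule 106): 10111100111101010
Gen 8 (rule 184): 01111010111010101
Gen 9 (rule 106): 11001101101101010
Gen 10 (rule 184): 10101011011010101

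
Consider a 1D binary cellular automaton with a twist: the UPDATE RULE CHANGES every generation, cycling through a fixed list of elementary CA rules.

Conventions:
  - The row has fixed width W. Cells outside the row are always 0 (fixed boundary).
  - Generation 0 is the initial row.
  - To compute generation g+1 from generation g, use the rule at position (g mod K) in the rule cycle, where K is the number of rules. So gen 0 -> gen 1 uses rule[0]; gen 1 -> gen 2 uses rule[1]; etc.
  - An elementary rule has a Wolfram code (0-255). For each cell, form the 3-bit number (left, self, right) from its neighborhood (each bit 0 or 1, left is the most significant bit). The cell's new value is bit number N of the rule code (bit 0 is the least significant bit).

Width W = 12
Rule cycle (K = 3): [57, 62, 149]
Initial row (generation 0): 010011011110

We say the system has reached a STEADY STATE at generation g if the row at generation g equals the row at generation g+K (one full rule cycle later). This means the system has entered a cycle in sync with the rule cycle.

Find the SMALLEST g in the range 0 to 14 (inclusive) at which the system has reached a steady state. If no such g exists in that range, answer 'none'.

Gen 0: 010011011110
Gen 1 (rule 57): 001010110001
Gen 2 (rule 62): 011111101011
Gen 3 (rule 149): 001111001000
Gen 4 (rule 57): 101000100111
Gen 5 (rule 62): 111101111100
Gen 6 (rule 149): 011000111011
Gen 7 (rule 57): 010110100110
Gen 8 (rule 62): 111101111101
Gen 9 (rule 149): 011000111001
Gen 10 (rule 57): 010110100100
Gen 11 (rule 62): 111101111110
Gen 12 (rule 149): 011000111101
Gen 13 (rule 57): 010110100010
Gen 14 (rule 62): 111101110111
Gen 15 (rule 149): 011000100010
Gen 16 (rule 57): 010110011001
Gen 17 (rule 62): 111101110111

Answer: 14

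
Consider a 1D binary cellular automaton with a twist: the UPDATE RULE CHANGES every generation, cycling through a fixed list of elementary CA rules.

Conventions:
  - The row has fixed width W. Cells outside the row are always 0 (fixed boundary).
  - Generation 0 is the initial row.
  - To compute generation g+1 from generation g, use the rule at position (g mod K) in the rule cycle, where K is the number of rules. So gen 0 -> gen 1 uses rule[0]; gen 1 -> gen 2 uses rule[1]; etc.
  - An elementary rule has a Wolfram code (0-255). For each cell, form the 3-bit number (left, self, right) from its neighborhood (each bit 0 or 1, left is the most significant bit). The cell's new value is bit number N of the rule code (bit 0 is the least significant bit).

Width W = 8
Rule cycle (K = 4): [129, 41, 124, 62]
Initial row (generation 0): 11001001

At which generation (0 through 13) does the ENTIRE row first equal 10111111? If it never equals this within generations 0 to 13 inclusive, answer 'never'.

Gen 0: 11001001
Gen 1 (rule 129): 00000000
Gen 2 (rule 41): 11111111
Gen 3 (rule 124): 10000001
Gen 4 (rule 62): 11000011
Gen 5 (rule 129): 00011000
Gen 6 (rule 41): 11010011
Gen 7 (rule 124): 11111011
Gen 8 (rule 62): 10000110
Gen 9 (rule 129): 00110000
Gen 10 (rule 41): 10100111
Gen 11 (rule 124): 11110101
Gen 12 (rule 62): 10001111
Gen 13 (rule 129): 00100110

Answer: never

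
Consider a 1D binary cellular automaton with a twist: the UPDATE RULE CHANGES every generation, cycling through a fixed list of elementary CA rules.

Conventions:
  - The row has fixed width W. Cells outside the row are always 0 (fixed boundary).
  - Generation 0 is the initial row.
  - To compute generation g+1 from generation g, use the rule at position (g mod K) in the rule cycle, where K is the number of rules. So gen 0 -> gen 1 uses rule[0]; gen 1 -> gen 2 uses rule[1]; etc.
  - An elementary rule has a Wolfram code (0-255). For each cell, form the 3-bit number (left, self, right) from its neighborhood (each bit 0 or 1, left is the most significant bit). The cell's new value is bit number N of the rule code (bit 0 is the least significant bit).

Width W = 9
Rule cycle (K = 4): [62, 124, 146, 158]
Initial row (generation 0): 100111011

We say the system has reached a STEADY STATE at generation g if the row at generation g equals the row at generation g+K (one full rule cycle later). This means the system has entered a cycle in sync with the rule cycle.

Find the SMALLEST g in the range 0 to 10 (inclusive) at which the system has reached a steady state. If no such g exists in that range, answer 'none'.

Answer: 8

Derivation:
Gen 0: 100111011
Gen 1 (rule 62): 111100110
Gen 2 (rule 124): 100110111
Gen 3 (rule 146): 011000010
Gen 4 (rule 158): 110100111
Gen 5 (rule 62): 101111100
Gen 6 (rule 124): 111000110
Gen 7 (rule 146): 010101001
Gen 8 (rule 158): 110101111
Gen 9 (rule 62): 101111000
Gen 10 (rule 124): 111001100
Gen 11 (rule 146): 010110010
Gen 12 (rule 158): 110101111
Gen 13 (rule 62): 101111000
Gen 14 (rule 124): 111001100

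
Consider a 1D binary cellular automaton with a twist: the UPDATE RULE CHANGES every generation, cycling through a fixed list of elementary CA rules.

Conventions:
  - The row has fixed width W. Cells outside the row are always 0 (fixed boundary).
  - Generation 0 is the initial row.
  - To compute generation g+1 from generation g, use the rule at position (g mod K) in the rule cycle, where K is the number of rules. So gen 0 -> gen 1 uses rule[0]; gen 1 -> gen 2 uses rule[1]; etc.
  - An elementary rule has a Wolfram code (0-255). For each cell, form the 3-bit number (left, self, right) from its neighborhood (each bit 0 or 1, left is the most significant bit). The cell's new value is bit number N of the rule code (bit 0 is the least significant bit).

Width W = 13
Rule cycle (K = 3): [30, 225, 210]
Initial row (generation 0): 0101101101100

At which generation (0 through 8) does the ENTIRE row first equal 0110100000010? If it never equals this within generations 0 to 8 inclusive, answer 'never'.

Answer: 8

Derivation:
Gen 0: 0101101101100
Gen 1 (rule 30): 1101001001010
Gen 2 (rule 225): 0110000000100
Gen 3 (rule 210): 1011000001010
Gen 4 (rule 30): 1010100011011
Gen 5 (rule 225): 0101001001101
Gen 6 (rule 210): 1000110110100
Gen 7 (rule 30): 1101100100110
Gen 8 (rule 225): 0110100000010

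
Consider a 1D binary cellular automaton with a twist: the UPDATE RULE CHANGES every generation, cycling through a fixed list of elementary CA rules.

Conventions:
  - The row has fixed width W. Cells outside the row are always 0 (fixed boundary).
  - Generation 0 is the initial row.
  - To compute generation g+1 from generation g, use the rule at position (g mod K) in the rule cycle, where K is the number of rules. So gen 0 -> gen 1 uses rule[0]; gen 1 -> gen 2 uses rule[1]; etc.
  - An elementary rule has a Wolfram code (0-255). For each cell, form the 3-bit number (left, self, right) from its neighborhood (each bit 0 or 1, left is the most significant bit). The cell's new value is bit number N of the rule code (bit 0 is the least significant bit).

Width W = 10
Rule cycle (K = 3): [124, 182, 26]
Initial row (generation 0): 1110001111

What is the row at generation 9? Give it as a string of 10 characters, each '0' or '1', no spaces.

Gen 0: 1110001111
Gen 1 (rule 124): 1011001001
Gen 2 (rule 182): 1100111111
Gen 3 (rule 26): 1011100000
Gen 4 (rule 124): 1110110000
Gen 5 (rule 182): 0101001000
Gen 6 (rule 26): 1000110100
Gen 7 (rule 124): 1100111110
Gen 8 (rule 182): 0011011101
Gen 9 (rule 26): 0110010000

Answer: 0110010000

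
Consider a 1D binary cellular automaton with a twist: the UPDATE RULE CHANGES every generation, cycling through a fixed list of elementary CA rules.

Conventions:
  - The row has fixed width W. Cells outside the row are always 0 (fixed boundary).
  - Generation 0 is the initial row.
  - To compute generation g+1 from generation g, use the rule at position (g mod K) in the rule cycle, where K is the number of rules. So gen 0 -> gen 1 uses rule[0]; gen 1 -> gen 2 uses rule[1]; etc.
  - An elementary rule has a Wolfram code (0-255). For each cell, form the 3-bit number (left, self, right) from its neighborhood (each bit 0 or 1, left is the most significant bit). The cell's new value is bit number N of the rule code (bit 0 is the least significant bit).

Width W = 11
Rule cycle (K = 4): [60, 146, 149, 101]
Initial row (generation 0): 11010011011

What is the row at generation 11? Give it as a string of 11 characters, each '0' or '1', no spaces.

Gen 0: 11010011011
Gen 1 (rule 60): 10111010110
Gen 2 (rule 146): 00010000001
Gen 3 (rule 149): 11011111101
Gen 4 (rule 101): 01100000111
Gen 5 (rule 60): 01010000100
Gen 6 (rule 146): 10001001010
Gen 7 (rule 149): 11101101011
Gen 8 (rule 101): 00110111101
Gen 9 (rule 60): 00101100011
Gen 10 (rule 146): 01000010100
Gen 11 (rule 149): 01111010111

Answer: 01111010111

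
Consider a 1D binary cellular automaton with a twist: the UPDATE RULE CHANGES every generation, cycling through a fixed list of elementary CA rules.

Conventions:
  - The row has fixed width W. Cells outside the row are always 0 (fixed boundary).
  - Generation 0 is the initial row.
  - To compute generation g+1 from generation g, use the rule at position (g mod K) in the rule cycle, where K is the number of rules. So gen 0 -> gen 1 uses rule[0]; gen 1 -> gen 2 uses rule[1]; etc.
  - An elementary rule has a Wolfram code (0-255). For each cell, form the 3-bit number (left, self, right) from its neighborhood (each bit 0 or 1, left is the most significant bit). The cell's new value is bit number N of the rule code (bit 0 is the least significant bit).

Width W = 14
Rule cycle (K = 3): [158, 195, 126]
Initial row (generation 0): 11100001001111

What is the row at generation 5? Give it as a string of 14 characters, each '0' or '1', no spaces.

Gen 0: 11100001001111
Gen 1 (rule 158): 11010011111110
Gen 2 (rule 195): 01000101111110
Gen 3 (rule 126): 11101111000011
Gen 4 (rule 158): 11001110100110
Gen 5 (rule 195): 01010110001010

Answer: 01010110001010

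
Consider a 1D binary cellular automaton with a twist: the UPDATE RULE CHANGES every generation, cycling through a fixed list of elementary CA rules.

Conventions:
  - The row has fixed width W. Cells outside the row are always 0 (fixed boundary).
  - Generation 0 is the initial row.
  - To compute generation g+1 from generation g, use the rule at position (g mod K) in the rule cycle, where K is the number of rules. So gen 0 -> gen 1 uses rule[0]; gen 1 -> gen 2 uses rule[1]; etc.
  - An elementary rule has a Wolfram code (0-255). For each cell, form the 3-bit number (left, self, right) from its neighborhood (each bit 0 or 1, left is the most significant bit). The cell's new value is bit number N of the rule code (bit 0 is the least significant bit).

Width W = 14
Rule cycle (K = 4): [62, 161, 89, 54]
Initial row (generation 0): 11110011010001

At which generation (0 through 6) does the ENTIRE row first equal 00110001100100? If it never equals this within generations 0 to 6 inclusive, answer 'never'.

Gen 0: 11110011010001
Gen 1 (rule 62): 10001110111011
Gen 2 (rule 161): 00100101010100
Gen 3 (rule 89): 10010000000011
Gen 4 (rule 54): 11111000000100
Gen 5 (rule 62): 10000100001110
Gen 6 (rule 161): 00110001100100

Answer: 6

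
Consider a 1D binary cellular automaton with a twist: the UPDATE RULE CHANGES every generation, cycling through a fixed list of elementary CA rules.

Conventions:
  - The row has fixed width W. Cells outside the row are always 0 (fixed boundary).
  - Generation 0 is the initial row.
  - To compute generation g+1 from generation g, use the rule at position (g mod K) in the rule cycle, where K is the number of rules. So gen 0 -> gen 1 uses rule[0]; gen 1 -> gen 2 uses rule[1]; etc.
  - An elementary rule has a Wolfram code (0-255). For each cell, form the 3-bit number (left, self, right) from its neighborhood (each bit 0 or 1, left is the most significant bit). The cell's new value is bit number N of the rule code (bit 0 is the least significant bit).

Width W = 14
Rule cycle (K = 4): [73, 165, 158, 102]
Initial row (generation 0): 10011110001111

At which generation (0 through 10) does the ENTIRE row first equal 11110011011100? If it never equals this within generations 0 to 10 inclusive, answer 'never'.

Answer: never

Derivation:
Gen 0: 10011110001111
Gen 1 (rule 73): 00010010101001
Gen 2 (rule 165): 11010011111001
Gen 3 (rule 158): 10011111110111
Gen 4 (rule 102): 10100000011001
Gen 5 (rule 73): 00001111011000
Gen 6 (rule 165): 11100110100011
Gen 7 (rule 158): 11011100110110
Gen 8 (rule 102): 01100101011010
Gen 9 (rule 73): 01100000011000
Gen 10 (rule 165): 00001111000011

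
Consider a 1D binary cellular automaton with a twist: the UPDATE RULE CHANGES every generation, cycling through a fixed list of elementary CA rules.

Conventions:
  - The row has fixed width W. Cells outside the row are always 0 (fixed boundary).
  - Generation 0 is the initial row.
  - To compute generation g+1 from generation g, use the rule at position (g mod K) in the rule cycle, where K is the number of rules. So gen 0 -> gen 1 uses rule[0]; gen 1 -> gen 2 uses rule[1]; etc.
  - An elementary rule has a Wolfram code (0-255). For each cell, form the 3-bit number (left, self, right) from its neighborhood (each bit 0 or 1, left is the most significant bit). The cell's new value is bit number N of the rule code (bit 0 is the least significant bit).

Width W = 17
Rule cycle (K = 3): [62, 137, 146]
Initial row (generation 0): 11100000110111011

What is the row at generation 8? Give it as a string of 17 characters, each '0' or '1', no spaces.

Answer: 11101001001001010

Derivation:
Gen 0: 11100000110111011
Gen 1 (rule 62): 10010001101100110
Gen 2 (rule 137): 00000101001000100
Gen 3 (rule 146): 00001000110101010
Gen 4 (rule 62): 00011101101111111
Gen 5 (rule 137): 11011001001111110
Gen 6 (rule 146): 00000110110111101
Gen 7 (rule 62): 00001101101100011
Gen 8 (rule 137): 11101001001001010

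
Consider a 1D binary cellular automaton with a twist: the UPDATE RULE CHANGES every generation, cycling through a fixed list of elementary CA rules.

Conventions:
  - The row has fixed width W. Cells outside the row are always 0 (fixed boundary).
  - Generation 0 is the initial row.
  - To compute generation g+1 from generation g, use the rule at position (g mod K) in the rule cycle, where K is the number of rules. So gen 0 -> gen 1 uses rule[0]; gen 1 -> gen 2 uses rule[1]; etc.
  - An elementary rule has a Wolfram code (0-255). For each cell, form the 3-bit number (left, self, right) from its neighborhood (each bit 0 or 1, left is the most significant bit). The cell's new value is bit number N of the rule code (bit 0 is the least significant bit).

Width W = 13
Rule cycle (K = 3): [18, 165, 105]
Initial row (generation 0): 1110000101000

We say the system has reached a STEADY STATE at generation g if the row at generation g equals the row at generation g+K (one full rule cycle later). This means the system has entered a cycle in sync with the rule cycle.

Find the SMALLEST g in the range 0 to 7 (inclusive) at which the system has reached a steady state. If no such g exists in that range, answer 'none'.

Gen 0: 1110000101000
Gen 1 (rule 18): 0001001000100
Gen 2 (rule 165): 1101001010101
Gen 3 (rule 105): 1110000101010
Gen 4 (rule 18): 0001001000001
Gen 5 (rule 165): 1101001011101
Gen 6 (rule 105): 1110000110110
Gen 7 (rule 18): 0001001000001
Gen 8 (rule 165): 1101001011101
Gen 9 (rule 105): 1110000110110
Gen 10 (rule 18): 0001001000001

Answer: 4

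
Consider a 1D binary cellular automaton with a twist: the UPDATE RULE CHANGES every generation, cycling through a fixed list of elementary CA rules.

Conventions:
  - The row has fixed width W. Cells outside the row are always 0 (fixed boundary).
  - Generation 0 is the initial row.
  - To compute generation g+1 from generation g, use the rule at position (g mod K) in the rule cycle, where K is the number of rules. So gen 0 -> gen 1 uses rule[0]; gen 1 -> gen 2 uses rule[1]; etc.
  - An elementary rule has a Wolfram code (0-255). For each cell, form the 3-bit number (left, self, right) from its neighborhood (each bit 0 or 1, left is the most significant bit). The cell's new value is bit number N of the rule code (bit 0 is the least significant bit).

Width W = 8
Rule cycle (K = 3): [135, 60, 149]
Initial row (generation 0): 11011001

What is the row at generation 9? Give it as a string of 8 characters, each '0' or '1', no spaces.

Answer: 00110101

Derivation:
Gen 0: 11011001
Gen 1 (rule 135): 00000011
Gen 2 (rule 60): 00000010
Gen 3 (rule 149): 11111011
Gen 4 (rule 135): 01110000
Gen 5 (rule 60): 01001000
Gen 6 (rule 149): 01101111
Gen 7 (rule 135): 10000110
Gen 8 (rule 60): 11000101
Gen 9 (rule 149): 00110101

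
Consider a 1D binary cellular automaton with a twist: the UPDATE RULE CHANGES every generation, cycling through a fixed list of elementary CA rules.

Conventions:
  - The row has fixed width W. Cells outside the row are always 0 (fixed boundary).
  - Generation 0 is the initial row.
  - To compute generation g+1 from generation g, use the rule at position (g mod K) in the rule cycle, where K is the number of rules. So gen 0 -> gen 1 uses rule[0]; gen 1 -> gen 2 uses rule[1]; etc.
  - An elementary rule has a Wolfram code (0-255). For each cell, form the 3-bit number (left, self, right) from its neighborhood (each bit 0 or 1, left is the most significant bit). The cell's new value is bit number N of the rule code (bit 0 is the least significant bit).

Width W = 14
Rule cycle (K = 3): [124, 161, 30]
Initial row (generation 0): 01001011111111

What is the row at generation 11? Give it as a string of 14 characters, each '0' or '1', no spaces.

Gen 0: 01001011111111
Gen 1 (rule 124): 01101110000001
Gen 2 (rule 161): 00010100111100
Gen 3 (rule 30): 00110111100010
Gen 4 (rule 124): 00111100110011
Gen 5 (rule 161): 10011000000000
Gen 6 (rule 30): 11110100000000
Gen 7 (rule 124): 10011110000000
Gen 8 (rule 161): 00001100111111
Gen 9 (rule 30): 00011011100000
Gen 10 (rule 124): 00011110110000
Gen 11 (rule 161): 11001101000111

Answer: 11001101000111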